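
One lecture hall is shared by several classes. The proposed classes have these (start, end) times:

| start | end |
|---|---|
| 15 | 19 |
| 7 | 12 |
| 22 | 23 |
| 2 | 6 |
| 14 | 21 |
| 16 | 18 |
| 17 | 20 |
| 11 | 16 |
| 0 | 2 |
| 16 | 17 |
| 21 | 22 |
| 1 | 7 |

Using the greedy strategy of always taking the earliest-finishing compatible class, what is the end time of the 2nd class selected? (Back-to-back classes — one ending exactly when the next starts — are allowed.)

Greedy by earliest finish: after sorting by end time, pick each interval compatible with the last pick.
Sorted by end: (0,2)  (2,6)  (1,7)  (7,12)  (11,16)  (16,17)  (16,18)  (15,19)  (17,20)  (14,21)  (21,22)  (22,23)
take (0,2); take (2,6); skip (1,7); take (7,12); skip (11,16); take (16,17); skip (16,18); take (17,20); take (21,22); take (22,23).
Selected: (0,2) (2,6) (7,12) (16,17) (17,20) (21,22) (22,23)

6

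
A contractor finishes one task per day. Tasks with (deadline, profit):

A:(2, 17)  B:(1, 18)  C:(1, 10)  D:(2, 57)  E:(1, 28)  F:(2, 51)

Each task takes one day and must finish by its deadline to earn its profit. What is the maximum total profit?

Profit order: D=57 F=51 E=28 B=18 A=17 C=10
Assign: D→slot 2, F→slot 1, E skipped, B skipped, A skipped, C skipped.
Slots: [1:F] [2:D]
Profit = 51 + 57 = 108

108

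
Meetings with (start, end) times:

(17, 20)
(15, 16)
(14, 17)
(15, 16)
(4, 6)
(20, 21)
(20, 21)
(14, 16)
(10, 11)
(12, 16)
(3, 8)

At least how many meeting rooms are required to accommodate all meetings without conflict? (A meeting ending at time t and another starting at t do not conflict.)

The answer is the maximum number of intervals overlapping at any instant.
starts: [3, 4, 10, 12, 14, 14, 15, 15, 17, 20, 20]
ends:   [6, 8, 11, 16, 16, 16, 16, 17, 20, 21, 21]
s3→1 s4→2 e6→1 e8→0 s10→1 e11→0 s12→1 s14→2 s14→3 s15→4 s15→5  — peak 5.

5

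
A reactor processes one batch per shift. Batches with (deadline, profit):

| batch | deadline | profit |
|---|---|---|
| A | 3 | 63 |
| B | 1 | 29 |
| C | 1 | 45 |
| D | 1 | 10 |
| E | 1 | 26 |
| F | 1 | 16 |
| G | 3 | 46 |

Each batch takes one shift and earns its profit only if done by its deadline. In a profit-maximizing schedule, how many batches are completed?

3

Sort by profit descending; place each in the latest free slot ≤ its deadline.
Profit order: A=63 G=46 C=45 B=29 E=26 F=16 D=10
Assign: A→slot 3, G→slot 2, C→slot 1, B skipped, E skipped, F skipped, D skipped.
Slots: [1:C] [2:G] [3:A]
3 of 7 scheduled.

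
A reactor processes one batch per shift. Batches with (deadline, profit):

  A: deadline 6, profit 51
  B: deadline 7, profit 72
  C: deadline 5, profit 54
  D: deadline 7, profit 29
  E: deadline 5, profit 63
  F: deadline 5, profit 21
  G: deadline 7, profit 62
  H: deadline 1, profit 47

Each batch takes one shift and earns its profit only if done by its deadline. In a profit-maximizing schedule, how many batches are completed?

Profit order: B=72 E=63 G=62 C=54 A=51 H=47 D=29 F=21
Assign: B→slot 7, E→slot 5, G→slot 6, C→slot 4, A→slot 3, H→slot 1, D→slot 2, F skipped.
Slots: [1:H] [2:D] [3:A] [4:C] [5:E] [6:G] [7:B]
7 of 8 scheduled.

7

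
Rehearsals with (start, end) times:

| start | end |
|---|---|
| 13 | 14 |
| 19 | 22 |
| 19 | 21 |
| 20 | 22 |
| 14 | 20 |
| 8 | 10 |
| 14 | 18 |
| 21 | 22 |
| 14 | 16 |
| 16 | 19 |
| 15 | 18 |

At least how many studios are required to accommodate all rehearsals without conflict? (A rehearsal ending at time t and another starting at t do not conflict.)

Events (time:±→running): 8:+→1 10:-→0 13:+→1 14:-→0 14:+→1 14:+→2 14:+→3 15:+→4 … peak 4.

4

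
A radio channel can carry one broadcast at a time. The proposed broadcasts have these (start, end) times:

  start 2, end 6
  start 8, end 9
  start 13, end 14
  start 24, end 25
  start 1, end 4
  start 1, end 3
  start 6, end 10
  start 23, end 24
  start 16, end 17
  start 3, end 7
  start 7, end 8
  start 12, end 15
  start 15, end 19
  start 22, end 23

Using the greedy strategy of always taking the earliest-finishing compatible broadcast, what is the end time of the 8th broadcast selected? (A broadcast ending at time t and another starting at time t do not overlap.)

Sorted by end: (1,3)  (1,4)  (2,6)  (3,7)  (7,8)  (8,9)  (6,10)  (13,14)  (12,15)  (16,17)  (15,19)  (22,23)  (23,24)  (24,25)
take (1,3); skip (2,6); take (3,7); take (7,8); take (8,9); skip (6,10); take (13,14); skip (12,15); take (16,17); take (22,23); take (23,24); take (24,25).
Selected: (1,3) (3,7) (7,8) (8,9) (13,14) (16,17) (22,23) (23,24) (24,25)

24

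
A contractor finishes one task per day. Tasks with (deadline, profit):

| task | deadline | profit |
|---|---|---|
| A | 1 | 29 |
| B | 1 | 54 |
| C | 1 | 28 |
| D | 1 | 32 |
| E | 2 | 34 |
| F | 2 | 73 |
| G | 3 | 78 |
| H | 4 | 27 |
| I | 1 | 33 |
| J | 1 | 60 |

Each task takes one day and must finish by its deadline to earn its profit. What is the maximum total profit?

238

Take jobs in profit order; each goes to the latest open slot no later than its deadline.
Profit order: G=78 F=73 J=60 B=54 E=34 I=33 D=32 A=29 C=28 H=27
Assign: G→slot 3, F→slot 2, J→slot 1, B skipped, E skipped, I skipped, D skipped, A skipped, C skipped, H→slot 4.
Slots: [1:J] [2:F] [3:G] [4:H]
Profit = 60 + 73 + 78 + 27 = 238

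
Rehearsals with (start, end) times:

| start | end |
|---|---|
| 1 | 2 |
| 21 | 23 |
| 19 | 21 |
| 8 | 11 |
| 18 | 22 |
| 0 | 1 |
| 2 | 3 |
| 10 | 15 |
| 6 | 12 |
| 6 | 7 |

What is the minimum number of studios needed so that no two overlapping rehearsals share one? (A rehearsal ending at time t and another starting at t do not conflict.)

3

Count concurrent intervals with a sweep; the peak is the room count.
Events (time:±→running): 0:+→1 1:-→0 1:+→1 2:-→0 2:+→1 3:-→0 6:+→1 6:+→2 7:-→1 8:+→2 10:+→3 … peak 3.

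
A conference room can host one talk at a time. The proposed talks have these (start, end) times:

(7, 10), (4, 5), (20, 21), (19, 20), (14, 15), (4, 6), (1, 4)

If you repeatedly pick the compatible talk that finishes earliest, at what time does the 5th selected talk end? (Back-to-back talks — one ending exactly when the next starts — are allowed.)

20

Order by finish time; keep every interval that doesn't clash with the previous kept one.
Sorted by end: (1,4)  (4,5)  (4,6)  (7,10)  (14,15)  (19,20)  (20,21)
take (1,4); take (4,5); take (7,10); take (14,15); take (19,20); take (20,21).
Selected: (1,4) (4,5) (7,10) (14,15) (19,20) (20,21)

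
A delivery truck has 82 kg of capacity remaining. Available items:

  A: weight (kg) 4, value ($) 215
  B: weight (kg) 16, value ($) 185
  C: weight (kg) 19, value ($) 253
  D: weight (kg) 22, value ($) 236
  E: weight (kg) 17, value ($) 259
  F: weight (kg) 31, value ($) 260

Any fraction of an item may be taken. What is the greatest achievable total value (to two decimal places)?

1181.55

Ratios (sorted): A 53.75, E 15.24, C 13.32, B 11.56, D 10.73, F 8.39
take A (4 @ 215); take E (17 @ 259); take C (19 @ 253); take B (16 @ 185); take D (22 @ 236); take 4/31 of F → 33.55. Capacity used 82/82.
Total value = 1181.55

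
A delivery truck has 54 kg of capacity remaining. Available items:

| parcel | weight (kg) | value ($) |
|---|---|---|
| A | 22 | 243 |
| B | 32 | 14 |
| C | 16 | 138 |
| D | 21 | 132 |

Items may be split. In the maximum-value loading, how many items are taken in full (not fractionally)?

2

Order: A (243/22=11.05) > C (138/16=8.62) > D (132/21=6.29) > B (14/32=0.44)
Fill: take A (22 @ 243) → take C (16 @ 138) → take 16/21 of D → 100.57; 54/54 used.
2 item(s) taken whole; one partial (take 16/21 of D).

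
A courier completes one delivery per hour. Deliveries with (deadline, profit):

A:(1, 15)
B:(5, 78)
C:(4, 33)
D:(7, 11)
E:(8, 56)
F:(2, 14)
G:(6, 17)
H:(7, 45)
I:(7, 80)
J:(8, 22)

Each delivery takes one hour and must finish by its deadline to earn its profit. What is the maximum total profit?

Sort by profit descending; place each in the latest free slot ≤ its deadline.
By profit: I(d7,80), B(d5,78), E(d8,56), H(d7,45), C(d4,33), J(d8,22), G(d6,17), A(d1,15), F(d2,14), D(d7,11)
I→slot 7; B→slot 5; E→slot 8; H→slot 6; C→slot 4; J→slot 3; G→slot 2; A→slot 1; F skipped; D skipped.
Profit = 15 + 17 + 22 + 33 + 78 + 45 + 80 + 56 = 346

346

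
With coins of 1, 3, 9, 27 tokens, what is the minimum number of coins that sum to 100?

6

100 − 3×27→19 − 2×9→1 − 1×1→0
Total coins = 3 + 2 + 1 = 6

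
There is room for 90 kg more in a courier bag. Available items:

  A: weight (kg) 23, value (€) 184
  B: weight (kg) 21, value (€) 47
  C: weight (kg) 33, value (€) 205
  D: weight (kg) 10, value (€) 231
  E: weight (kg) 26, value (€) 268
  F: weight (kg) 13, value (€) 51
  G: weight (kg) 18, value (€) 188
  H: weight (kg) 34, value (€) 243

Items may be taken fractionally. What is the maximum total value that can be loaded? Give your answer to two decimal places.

Greedy by value/weight ratio, highest first.
Order: D (231/10=23.10) > G (188/18=10.44) > E (268/26=10.31) > A (184/23=8.00) > H (243/34=7.15) > C (205/33=6.21) > F (51/13=3.92) > B (47/21=2.24)
Fill: take D (10 @ 231) → take G (18 @ 188) → take E (26 @ 268) → take A (23 @ 184) → take 13/34 of H → 92.91; 90/90 used.
Total value = 963.91

963.91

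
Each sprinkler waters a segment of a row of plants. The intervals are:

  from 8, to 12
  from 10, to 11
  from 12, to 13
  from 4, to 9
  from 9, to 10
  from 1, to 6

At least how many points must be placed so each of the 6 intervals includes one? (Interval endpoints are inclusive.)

3

By right end: [1,6]  [4,9]  [9,10]  [10,11]  [8,12]  [12,13]
[1,6] uncovered → point at 6; [9,10] uncovered → point at 10; [12,13] uncovered → point at 13.
Points: 6, 10, 13 (3 total).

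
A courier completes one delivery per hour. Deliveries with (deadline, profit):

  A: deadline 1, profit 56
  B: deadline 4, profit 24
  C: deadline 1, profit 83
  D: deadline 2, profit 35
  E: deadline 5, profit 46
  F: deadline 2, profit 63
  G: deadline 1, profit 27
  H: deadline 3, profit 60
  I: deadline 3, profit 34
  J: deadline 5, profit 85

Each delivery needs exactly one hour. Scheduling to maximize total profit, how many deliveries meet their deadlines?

5

Sort by profit descending; place each in the latest free slot ≤ its deadline.
Profit order: J=85 C=83 F=63 H=60 A=56 E=46 D=35 I=34 G=27 B=24
Assign: J→slot 5, C→slot 1, F→slot 2, H→slot 3, A skipped, E→slot 4, D skipped, I skipped, G skipped, B skipped.
Slots: [1:C] [2:F] [3:H] [4:E] [5:J]
5 of 10 scheduled.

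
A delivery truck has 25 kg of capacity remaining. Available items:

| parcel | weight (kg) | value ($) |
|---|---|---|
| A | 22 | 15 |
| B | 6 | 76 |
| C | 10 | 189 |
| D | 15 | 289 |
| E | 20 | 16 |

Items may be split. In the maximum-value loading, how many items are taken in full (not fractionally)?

2

Sort by value per unit weight and fill in that order.
Order: D (289/15=19.27) > C (189/10=18.90) > B (76/6=12.67) > E (16/20=0.80) > A (15/22=0.68)
Fill: take D (15 @ 289) → take C (10 @ 189); 25/25 used.
2 item(s) taken whole.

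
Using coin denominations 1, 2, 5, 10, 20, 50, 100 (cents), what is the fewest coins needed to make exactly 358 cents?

7

Use the largest denomination that fits, subtract, and repeat.
358 − 3×100→58 − 1×50→8 − 1×5→3 − 1×2→1 − 1×1→0
Total coins = 3 + 1 + 1 + 1 + 1 = 7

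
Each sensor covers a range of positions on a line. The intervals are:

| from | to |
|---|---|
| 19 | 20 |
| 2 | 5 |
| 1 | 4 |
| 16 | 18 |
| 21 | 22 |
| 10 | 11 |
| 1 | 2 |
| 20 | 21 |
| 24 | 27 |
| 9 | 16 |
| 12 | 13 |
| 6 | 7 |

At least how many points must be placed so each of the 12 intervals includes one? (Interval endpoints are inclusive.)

By right end: [1,2]  [1,4]  [2,5]  [6,7]  [10,11]  [12,13]  [9,16]  [16,18]  [19,20]  [20,21]  [21,22]  [24,27]
[1,2] uncovered → point at 2; [6,7] uncovered → point at 7; [10,11] uncovered → point at 11; [12,13] uncovered → point at 13; [16,18] uncovered → point at 18; [19,20] uncovered → point at 20; [21,22] uncovered → point at 22; [24,27] uncovered → point at 27.
Points: 2, 7, 11, 13, 18, 20, 22, 27 (8 total).

8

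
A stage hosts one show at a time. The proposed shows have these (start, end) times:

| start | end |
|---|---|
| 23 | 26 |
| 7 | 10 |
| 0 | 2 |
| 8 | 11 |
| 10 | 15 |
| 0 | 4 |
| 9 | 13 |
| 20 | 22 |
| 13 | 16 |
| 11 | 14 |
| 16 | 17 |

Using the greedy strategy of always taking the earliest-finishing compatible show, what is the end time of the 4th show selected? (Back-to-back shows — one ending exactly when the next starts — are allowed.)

Sort by end time and greedily take each interval whose start is ≥ the last chosen end.
By end time: (0,2), (0,4), (7,10), (8,11), (9,13), (11,14), (10,15), (13,16), (16,17), (20,22), (23,26).
Pick (0,2); next start ≥ 2 → (7,10); next start ≥ 10 → (11,14); next start ≥ 14 → (16,17); next start ≥ 17 → (20,22); next start ≥ 22 → (23,26).
Selected: (0,2) (7,10) (11,14) (16,17) (20,22) (23,26)

17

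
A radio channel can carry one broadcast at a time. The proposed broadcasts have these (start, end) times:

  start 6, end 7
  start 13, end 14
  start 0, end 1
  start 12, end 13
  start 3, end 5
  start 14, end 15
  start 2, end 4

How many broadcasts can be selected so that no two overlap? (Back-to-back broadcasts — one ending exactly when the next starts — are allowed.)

6

Sort by end time and greedily take each interval whose start is ≥ the last chosen end.
By end time: (0,1), (2,4), (3,5), (6,7), (12,13), (13,14), (14,15).
Pick (0,1); next start ≥ 1 → (2,4); next start ≥ 4 → (6,7); next start ≥ 7 → (12,13); next start ≥ 13 → (13,14); next start ≥ 14 → (14,15).
Selected 6 broadcasts.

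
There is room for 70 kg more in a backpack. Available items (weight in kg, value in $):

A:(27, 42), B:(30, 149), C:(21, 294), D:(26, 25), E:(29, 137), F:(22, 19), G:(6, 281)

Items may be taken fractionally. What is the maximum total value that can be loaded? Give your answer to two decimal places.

Order: G (281/6=46.83) > C (294/21=14.00) > B (149/30=4.97) > E (137/29=4.72) > A (42/27=1.56) > D (25/26=0.96) > F (19/22=0.86)
Fill: take G (6 @ 281) → take C (21 @ 294) → take B (30 @ 149) → take 13/29 of E → 61.41; 70/70 used.
Total value = 785.41

785.41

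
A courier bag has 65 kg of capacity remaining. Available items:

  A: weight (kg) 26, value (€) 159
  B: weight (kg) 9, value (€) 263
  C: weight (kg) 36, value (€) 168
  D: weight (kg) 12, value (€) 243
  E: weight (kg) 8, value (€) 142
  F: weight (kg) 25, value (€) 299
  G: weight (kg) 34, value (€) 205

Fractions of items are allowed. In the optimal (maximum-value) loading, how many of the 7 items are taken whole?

4

Order: B (263/9=29.22) > D (243/12=20.25) > E (142/8=17.75) > F (299/25=11.96) > A (159/26=6.12) > G (205/34=6.03) > C (168/36=4.67)
Fill: take B (9 @ 263) → take D (12 @ 243) → take E (8 @ 142) → take F (25 @ 299) → take 11/26 of A → 67.27; 65/65 used.
4 item(s) taken whole; one partial (take 11/26 of A).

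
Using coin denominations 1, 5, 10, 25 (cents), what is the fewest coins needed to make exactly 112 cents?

112 − 4×25→12 − 1×10→2 − 2×1→0
Total coins = 4 + 1 + 2 = 7

7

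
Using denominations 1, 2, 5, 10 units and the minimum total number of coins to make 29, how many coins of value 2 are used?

Greedy: take as many of the largest coin as possible, then repeat with the remainder.
29 − 2×10→9 − 1×5→4 − 2×2→0
Count of 2: 2

2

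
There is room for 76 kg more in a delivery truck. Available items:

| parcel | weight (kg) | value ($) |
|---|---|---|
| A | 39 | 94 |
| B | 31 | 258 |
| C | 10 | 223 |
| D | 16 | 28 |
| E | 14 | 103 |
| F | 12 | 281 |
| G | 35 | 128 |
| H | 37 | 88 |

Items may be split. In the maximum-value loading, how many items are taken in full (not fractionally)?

4

Greedy by value/weight ratio, highest first.
Order: F (281/12=23.42) > C (223/10=22.30) > B (258/31=8.32) > E (103/14=7.36) > G (128/35=3.66) > A (94/39=2.41) > H (88/37=2.38) > D (28/16=1.75)
Fill: take F (12 @ 281) → take C (10 @ 223) → take B (31 @ 258) → take E (14 @ 103) → take 9/35 of G → 32.91; 76/76 used.
4 item(s) taken whole; one partial (take 9/35 of G).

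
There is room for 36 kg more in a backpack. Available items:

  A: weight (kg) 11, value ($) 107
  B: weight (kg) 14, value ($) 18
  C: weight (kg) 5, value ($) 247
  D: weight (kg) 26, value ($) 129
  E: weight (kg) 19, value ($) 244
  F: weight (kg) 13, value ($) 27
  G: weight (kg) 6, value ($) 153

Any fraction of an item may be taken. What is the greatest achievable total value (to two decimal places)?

Sort by value per unit weight and fill in that order.
Ratios (sorted): C 49.40, G 25.50, E 12.84, A 9.73, D 4.96, F 2.08, B 1.29
take C (5 @ 247); take G (6 @ 153); take E (19 @ 244); take 6/11 of A → 58.36. Capacity used 36/36.
Total value = 702.36

702.36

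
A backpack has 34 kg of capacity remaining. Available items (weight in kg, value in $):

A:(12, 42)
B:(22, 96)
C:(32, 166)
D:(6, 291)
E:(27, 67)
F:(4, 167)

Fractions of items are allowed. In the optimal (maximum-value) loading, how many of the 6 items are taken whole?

Order: D (291/6=48.50) > F (167/4=41.75) > C (166/32=5.19) > B (96/22=4.36) > A (42/12=3.50) > E (67/27=2.48)
Fill: take D (6 @ 291) → take F (4 @ 167) → take 24/32 of C → 124.50; 34/34 used.
2 item(s) taken whole; one partial (take 24/32 of C).

2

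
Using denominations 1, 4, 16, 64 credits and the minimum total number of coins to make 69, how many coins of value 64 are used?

69 − 1×64→5 − 1×4→1 − 1×1→0
Count of 64: 1

1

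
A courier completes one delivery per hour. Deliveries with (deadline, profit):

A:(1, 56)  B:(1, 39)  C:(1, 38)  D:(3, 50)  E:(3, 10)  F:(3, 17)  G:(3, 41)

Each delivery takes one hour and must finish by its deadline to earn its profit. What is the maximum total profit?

147

Take jobs in profit order; each goes to the latest open slot no later than its deadline.
Profit order: A=56 D=50 G=41 B=39 C=38 F=17 E=10
Assign: A→slot 1, D→slot 3, G→slot 2, B skipped, C skipped, F skipped, E skipped.
Slots: [1:A] [2:G] [3:D]
Profit = 56 + 41 + 50 = 147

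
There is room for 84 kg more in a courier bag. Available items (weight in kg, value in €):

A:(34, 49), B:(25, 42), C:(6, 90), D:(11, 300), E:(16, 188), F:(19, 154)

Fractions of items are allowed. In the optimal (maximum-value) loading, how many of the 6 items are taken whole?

5

Greedy by value/weight ratio, highest first.
Order: D (300/11=27.27) > C (90/6=15.00) > E (188/16=11.75) > F (154/19=8.11) > B (42/25=1.68) > A (49/34=1.44)
Fill: take D (11 @ 300) → take C (6 @ 90) → take E (16 @ 188) → take F (19 @ 154) → take B (25 @ 42) → take 7/34 of A → 10.09; 84/84 used.
5 item(s) taken whole; one partial (take 7/34 of A).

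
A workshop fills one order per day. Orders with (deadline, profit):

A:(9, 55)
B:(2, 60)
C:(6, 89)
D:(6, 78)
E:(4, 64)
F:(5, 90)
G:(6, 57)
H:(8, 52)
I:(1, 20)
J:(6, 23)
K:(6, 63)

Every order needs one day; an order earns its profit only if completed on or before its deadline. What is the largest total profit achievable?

Take jobs in profit order; each goes to the latest open slot no later than its deadline.
Profit order: F=90 C=89 D=78 E=64 K=63 B=60 G=57 A=55 H=52 J=23 I=20
Assign: F→slot 5, C→slot 6, D→slot 4, E→slot 3, K→slot 2, B→slot 1, G skipped, A→slot 9, H→slot 8, J skipped, I skipped.
Slots: [1:B] [2:K] [3:E] [4:D] [5:F] [6:C] [8:H] [9:A]
Profit = 60 + 63 + 64 + 78 + 90 + 89 + 52 + 55 = 551

551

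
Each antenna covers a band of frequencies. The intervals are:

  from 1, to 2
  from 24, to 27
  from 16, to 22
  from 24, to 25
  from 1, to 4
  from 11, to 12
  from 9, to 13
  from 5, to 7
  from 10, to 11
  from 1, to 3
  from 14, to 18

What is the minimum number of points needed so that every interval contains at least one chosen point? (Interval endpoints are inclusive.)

Process intervals by earliest right end; each time one isn't hit yet, stab at its right endpoint.
Sorted: [1,2] [1,3] [1,4] [5,7] [10,11] [11,12] [9,13] [14,18] [16,22] [24,25] [24,27]
{[1,2],[1,3],[1,4]} hit by 2; {[5,7]} hit by 7; {[10,11],[11,12],[9,13]} hit by 11; {[14,18],[16,22]} hit by 18; {[24,25],[24,27]} hit by 25.
Points: 2, 7, 11, 18, 25 (5 total).

5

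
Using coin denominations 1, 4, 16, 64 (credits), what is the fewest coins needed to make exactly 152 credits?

5

152 = 2×64 + 1×16 + 2×4
Total coins = 2 + 1 + 2 = 5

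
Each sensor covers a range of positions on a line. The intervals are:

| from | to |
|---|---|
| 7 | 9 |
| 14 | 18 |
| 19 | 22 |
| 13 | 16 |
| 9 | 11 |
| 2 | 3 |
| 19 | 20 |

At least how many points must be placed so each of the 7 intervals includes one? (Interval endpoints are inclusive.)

By right end: [2,3]  [7,9]  [9,11]  [13,16]  [14,18]  [19,20]  [19,22]
[2,3] uncovered → point at 3; [7,9] uncovered → point at 9; [13,16] uncovered → point at 16; [19,20] uncovered → point at 20.
Points: 3, 9, 16, 20 (4 total).

4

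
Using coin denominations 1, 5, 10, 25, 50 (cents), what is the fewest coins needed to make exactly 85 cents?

3

Use the largest denomination that fits, subtract, and repeat.
85 − 1×50→35 − 1×25→10 − 1×10→0
Total coins = 1 + 1 + 1 = 3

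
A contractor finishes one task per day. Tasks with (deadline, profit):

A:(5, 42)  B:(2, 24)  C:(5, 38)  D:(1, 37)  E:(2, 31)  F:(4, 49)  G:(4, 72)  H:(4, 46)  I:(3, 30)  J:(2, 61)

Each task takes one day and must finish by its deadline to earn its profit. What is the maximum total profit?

270

Profit order: G=72 J=61 F=49 H=46 A=42 C=38 D=37 E=31 I=30 B=24
Assign: G→slot 4, J→slot 2, F→slot 3, H→slot 1, A→slot 5, C skipped, D skipped, E skipped, I skipped, B skipped.
Slots: [1:H] [2:J] [3:F] [4:G] [5:A]
Profit = 46 + 61 + 49 + 72 + 42 = 270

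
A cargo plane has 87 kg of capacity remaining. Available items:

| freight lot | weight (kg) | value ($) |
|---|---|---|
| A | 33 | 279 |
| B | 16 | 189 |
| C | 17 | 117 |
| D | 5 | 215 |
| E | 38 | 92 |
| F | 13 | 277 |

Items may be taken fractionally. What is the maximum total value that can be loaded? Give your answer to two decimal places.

1084.26

Greedy by value/weight ratio, highest first.
Ratios (sorted): D 43.00, F 21.31, B 11.81, A 8.45, C 6.88, E 2.42
take D (5 @ 215); take F (13 @ 277); take B (16 @ 189); take A (33 @ 279); take C (17 @ 117); take 3/38 of E → 7.26. Capacity used 87/87.
Total value = 1084.26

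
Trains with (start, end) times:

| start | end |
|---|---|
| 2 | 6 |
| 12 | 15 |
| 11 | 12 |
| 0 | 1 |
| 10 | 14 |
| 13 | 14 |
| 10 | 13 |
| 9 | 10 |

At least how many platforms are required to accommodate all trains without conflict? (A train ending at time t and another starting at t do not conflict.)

Events (time:±→running): 0:+→1 1:-→0 2:+→1 6:-→0 9:+→1 10:-→0 10:+→1 10:+→2 11:+→3 … peak 3.

3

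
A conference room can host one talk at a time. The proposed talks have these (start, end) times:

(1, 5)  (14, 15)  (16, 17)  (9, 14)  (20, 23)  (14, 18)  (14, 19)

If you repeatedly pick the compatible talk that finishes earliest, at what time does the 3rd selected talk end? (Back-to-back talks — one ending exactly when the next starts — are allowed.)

Sort by end time and greedily take each interval whose start is ≥ the last chosen end.
Sorted by end: (1,5)  (9,14)  (14,15)  (16,17)  (14,18)  (14,19)  (20,23)
take (1,5); take (9,14); take (14,15); take (16,17); skip (14,18); skip (14,19); take (20,23).
Selected: (1,5) (9,14) (14,15) (16,17) (20,23)

15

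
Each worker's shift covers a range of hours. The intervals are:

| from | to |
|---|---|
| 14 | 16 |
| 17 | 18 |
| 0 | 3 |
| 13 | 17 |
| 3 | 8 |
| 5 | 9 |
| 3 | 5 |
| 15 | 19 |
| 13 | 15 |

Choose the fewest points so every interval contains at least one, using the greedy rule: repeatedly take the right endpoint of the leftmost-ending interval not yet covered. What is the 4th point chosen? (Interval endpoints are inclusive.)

18

Sorted: [0,3] [3,5] [3,8] [5,9] [13,15] [14,16] [13,17] [17,18] [15,19]
{[0,3],[3,5],[3,8]} hit by 3; {[5,9]} hit by 9; {[13,15],[14,16],[13,17]} hit by 15; {[17,18],[15,19]} hit by 18.
Points: 3, 9, 15, 18 (4 total).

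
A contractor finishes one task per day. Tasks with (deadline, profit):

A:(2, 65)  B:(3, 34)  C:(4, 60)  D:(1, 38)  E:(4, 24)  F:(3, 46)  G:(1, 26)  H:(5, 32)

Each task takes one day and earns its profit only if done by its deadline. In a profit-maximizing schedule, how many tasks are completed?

By profit: A(d2,65), C(d4,60), F(d3,46), D(d1,38), B(d3,34), H(d5,32), G(d1,26), E(d4,24)
A→slot 2; C→slot 4; F→slot 3; D→slot 1; B skipped; H→slot 5; G skipped; E skipped.
5 of 8 scheduled.

5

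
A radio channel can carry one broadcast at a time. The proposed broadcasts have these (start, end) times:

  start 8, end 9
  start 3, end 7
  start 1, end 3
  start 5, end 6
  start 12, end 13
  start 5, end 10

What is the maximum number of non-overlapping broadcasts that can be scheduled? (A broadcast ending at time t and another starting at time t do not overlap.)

Greedy by earliest finish: after sorting by end time, pick each interval compatible with the last pick.
By end time: (1,3), (5,6), (3,7), (8,9), (5,10), (12,13).
Pick (1,3); next start ≥ 3 → (5,6); next start ≥ 6 → (8,9); next start ≥ 9 → (12,13).
Selected 4 broadcasts.

4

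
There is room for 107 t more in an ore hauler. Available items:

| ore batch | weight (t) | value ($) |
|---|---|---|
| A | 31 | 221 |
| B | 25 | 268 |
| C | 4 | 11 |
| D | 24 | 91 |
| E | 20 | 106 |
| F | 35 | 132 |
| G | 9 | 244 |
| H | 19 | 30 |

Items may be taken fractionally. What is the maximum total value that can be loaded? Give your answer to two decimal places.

Greedy by value/weight ratio, highest first.
Ratios (sorted): G 27.11, B 10.72, A 7.13, E 5.30, D 3.79, F 3.77, C 2.75, H 1.58
take G (9 @ 244); take B (25 @ 268); take A (31 @ 221); take E (20 @ 106); take 22/24 of D → 83.42. Capacity used 107/107.
Total value = 922.42

922.42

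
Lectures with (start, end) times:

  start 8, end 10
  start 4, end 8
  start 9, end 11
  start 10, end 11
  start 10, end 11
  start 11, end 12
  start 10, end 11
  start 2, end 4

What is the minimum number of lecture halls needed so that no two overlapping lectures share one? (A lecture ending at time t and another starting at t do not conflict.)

Count concurrent intervals with a sweep; the peak is the room count.
Events (time:±→running): 2:+→1 4:-→0 4:+→1 8:-→0 8:+→1 9:+→2 10:-→1 10:+→2 10:+→3 10:+→4 … peak 4.

4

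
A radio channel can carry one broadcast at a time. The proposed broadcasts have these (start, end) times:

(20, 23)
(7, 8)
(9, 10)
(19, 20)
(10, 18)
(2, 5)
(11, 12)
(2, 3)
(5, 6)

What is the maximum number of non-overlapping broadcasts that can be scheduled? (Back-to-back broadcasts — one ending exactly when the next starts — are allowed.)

Greedy by earliest finish: after sorting by end time, pick each interval compatible with the last pick.
Sorted by end: (2,3)  (2,5)  (5,6)  (7,8)  (9,10)  (11,12)  (10,18)  (19,20)  (20,23)
take (2,3); skip (2,5); take (5,6); take (7,8); take (9,10); take (11,12); skip (10,18); take (19,20); take (20,23).
Selected 7 broadcasts.

7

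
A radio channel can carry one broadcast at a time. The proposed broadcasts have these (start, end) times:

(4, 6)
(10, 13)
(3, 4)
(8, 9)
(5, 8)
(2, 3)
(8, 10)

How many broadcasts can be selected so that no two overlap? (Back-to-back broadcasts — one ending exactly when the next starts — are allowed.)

5

Greedy by earliest finish: after sorting by end time, pick each interval compatible with the last pick.
Sorted by end: (2,3)  (3,4)  (4,6)  (5,8)  (8,9)  (8,10)  (10,13)
take (2,3); take (3,4); take (4,6); take (8,9); skip (8,10); take (10,13).
Selected 5 broadcasts.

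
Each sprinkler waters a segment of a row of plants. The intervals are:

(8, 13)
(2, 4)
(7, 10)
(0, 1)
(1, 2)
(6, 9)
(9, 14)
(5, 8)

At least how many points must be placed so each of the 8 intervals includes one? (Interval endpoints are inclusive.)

Process intervals by earliest right end; each time one isn't hit yet, stab at its right endpoint.
By right end: [0,1]  [1,2]  [2,4]  [5,8]  [6,9]  [7,10]  [8,13]  [9,14]
[0,1] uncovered → point at 1; [2,4] uncovered → point at 4; [5,8] uncovered → point at 8; [9,14] uncovered → point at 14.
Points: 1, 4, 8, 14 (4 total).

4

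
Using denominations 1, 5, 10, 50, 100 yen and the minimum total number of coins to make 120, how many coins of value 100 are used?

120 = 1×100 + 2×10
Count of 100: 1

1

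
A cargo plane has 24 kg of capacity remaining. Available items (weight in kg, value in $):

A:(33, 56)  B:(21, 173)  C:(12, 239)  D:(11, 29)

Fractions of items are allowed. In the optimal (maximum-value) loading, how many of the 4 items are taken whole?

1

Sort by value per unit weight and fill in that order.
Order: C (239/12=19.92) > B (173/21=8.24) > D (29/11=2.64) > A (56/33=1.70)
Fill: take C (12 @ 239) → take 12/21 of B → 98.86; 24/24 used.
1 item(s) taken whole; one partial (take 12/21 of B).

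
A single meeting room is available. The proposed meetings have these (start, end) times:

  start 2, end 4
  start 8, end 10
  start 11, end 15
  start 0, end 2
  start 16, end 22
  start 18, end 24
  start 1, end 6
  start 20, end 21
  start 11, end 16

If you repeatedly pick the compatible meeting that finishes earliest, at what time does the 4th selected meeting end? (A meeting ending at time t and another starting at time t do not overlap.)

15

Sort by end time and greedily take each interval whose start is ≥ the last chosen end.
By end time: (0,2), (2,4), (1,6), (8,10), (11,15), (11,16), (20,21), (16,22), (18,24).
Pick (0,2); next start ≥ 2 → (2,4); next start ≥ 4 → (8,10); next start ≥ 10 → (11,15); next start ≥ 15 → (20,21).
Selected: (0,2) (2,4) (8,10) (11,15) (20,21)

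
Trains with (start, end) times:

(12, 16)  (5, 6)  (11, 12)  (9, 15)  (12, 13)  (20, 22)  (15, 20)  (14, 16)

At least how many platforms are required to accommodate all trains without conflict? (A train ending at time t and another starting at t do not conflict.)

3

Events (time:±→running): 5:+→1 6:-→0 9:+→1 11:+→2 12:-→1 12:+→2 12:+→3 … peak 3.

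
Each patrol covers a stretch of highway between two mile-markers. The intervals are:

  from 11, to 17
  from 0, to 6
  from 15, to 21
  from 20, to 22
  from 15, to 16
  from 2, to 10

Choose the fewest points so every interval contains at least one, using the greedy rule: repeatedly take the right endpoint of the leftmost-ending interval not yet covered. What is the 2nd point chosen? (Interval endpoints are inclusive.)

16

Sort by right endpoint; whenever an interval is uncovered, place a point at its right end.
By right end: [0,6]  [2,10]  [15,16]  [11,17]  [15,21]  [20,22]
[0,6] uncovered → point at 6; [15,16] uncovered → point at 16; [20,22] uncovered → point at 22.
Points: 6, 16, 22 (3 total).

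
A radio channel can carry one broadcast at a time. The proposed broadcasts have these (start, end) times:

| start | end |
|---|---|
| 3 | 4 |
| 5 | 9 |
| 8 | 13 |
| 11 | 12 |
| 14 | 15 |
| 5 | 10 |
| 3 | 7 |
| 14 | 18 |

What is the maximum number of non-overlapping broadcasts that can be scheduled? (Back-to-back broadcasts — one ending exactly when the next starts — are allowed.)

4

Sort by end time and greedily take each interval whose start is ≥ the last chosen end.
By end time: (3,4), (3,7), (5,9), (5,10), (11,12), (8,13), (14,15), (14,18).
Pick (3,4); next start ≥ 4 → (5,9); next start ≥ 9 → (11,12); next start ≥ 12 → (14,15).
Selected 4 broadcasts.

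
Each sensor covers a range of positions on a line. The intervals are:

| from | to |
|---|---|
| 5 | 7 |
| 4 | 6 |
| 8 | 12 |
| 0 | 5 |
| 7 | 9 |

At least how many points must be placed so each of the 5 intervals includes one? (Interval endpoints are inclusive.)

Process intervals by earliest right end; each time one isn't hit yet, stab at its right endpoint.
By right end: [0,5]  [4,6]  [5,7]  [7,9]  [8,12]
[0,5] uncovered → point at 5; [7,9] uncovered → point at 9.
Points: 5, 9 (2 total).

2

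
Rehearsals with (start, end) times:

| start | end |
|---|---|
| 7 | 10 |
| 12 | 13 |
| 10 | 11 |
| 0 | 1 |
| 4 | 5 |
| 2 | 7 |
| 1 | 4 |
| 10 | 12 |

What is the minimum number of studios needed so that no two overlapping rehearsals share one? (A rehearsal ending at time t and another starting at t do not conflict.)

2

The answer is the maximum number of intervals overlapping at any instant.
starts: [0, 1, 2, 4, 7, 10, 10, 12]
ends:   [1, 4, 5, 7, 10, 11, 12, 13]
s0→1 e1→0 s1→1 s2→2  — peak 2.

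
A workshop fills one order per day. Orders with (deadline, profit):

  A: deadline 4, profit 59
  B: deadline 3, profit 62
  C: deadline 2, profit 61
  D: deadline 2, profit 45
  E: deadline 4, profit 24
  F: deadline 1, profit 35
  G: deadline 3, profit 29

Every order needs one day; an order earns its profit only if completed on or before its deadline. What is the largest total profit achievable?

227

Take jobs in profit order; each goes to the latest open slot no later than its deadline.
By profit: B(d3,62), C(d2,61), A(d4,59), D(d2,45), F(d1,35), G(d3,29), E(d4,24)
B→slot 3; C→slot 2; A→slot 4; D→slot 1; F skipped; G skipped; E skipped.
Profit = 45 + 61 + 62 + 59 = 227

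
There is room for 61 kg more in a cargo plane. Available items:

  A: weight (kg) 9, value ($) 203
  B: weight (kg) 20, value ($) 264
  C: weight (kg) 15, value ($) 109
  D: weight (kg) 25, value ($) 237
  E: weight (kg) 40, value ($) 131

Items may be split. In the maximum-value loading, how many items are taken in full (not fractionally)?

3

Order: A (203/9=22.56) > B (264/20=13.20) > D (237/25=9.48) > C (109/15=7.27) > E (131/40=3.27)
Fill: take A (9 @ 203) → take B (20 @ 264) → take D (25 @ 237) → take 7/15 of C → 50.87; 61/61 used.
3 item(s) taken whole; one partial (take 7/15 of C).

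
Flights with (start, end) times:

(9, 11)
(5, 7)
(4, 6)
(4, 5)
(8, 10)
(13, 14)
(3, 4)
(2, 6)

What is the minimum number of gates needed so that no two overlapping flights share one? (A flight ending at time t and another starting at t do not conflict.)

The answer is the maximum number of intervals overlapping at any instant.
Events (time:±→running): 2:+→1 3:+→2 4:-→1 4:+→2 4:+→3 … peak 3.

3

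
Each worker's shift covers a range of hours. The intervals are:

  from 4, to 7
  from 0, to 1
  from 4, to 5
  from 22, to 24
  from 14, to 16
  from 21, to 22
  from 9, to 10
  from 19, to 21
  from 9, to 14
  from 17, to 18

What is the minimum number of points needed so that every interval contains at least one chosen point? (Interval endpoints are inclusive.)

Sort by right endpoint; whenever an interval is uncovered, place a point at its right end.
By right end: [0,1]  [4,5]  [4,7]  [9,10]  [9,14]  [14,16]  [17,18]  [19,21]  [21,22]  [22,24]
[0,1] uncovered → point at 1; [4,5] uncovered → point at 5; [9,10] uncovered → point at 10; [14,16] uncovered → point at 16; [17,18] uncovered → point at 18; [19,21] uncovered → point at 21; [22,24] uncovered → point at 24.
Points: 1, 5, 10, 16, 18, 21, 24 (7 total).

7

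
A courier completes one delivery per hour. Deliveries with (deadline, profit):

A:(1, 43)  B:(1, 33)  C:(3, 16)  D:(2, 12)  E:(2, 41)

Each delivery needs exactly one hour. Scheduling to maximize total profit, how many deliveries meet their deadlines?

Profit order: A=43 E=41 B=33 C=16 D=12
Assign: A→slot 1, E→slot 2, B skipped, C→slot 3, D skipped.
Slots: [1:A] [2:E] [3:C]
3 of 5 scheduled.

3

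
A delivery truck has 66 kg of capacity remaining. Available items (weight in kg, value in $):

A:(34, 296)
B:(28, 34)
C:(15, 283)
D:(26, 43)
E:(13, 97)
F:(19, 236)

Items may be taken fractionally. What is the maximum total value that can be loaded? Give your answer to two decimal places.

Greedy by value/weight ratio, highest first.
Order: C (283/15=18.87) > F (236/19=12.42) > A (296/34=8.71) > E (97/13=7.46) > D (43/26=1.65) > B (34/28=1.21)
Fill: take C (15 @ 283) → take F (19 @ 236) → take 32/34 of A → 278.59; 66/66 used.
Total value = 797.59

797.59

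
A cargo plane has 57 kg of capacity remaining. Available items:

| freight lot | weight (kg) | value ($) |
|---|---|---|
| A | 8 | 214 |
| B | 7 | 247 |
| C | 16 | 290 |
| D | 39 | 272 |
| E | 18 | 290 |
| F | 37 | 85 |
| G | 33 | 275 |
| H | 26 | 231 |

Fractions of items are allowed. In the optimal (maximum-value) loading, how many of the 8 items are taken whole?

4

Ratios (sorted): B 35.29, A 26.75, C 18.12, E 16.11, H 8.88, G 8.33, D 6.97, F 2.30
take B (7 @ 247); take A (8 @ 214); take C (16 @ 290); take E (18 @ 290); take 8/26 of H → 71.08. Capacity used 57/57.
4 item(s) taken whole; one partial (take 8/26 of H).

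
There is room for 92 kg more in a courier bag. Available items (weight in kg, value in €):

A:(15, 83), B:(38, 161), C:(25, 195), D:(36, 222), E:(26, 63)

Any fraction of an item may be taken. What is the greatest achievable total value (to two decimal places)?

567.79

Greedy by value/weight ratio, highest first.
Ratios (sorted): C 7.80, D 6.17, A 5.53, B 4.24, E 2.42
take C (25 @ 195); take D (36 @ 222); take A (15 @ 83); take 16/38 of B → 67.79. Capacity used 92/92.
Total value = 567.79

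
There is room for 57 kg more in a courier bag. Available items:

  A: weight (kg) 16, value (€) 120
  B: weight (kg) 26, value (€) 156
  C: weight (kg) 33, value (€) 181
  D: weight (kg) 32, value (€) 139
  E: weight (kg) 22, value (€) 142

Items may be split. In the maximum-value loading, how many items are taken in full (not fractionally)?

Order: A (120/16=7.50) > E (142/22=6.45) > B (156/26=6.00) > C (181/33=5.48) > D (139/32=4.34)
Fill: take A (16 @ 120) → take E (22 @ 142) → take 19/26 of B → 114.00; 57/57 used.
2 item(s) taken whole; one partial (take 19/26 of B).

2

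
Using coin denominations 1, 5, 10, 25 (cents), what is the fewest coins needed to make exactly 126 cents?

6

Use the largest denomination that fits, subtract, and repeat.
126 − 5×25→1 − 1×1→0
Total coins = 5 + 1 = 6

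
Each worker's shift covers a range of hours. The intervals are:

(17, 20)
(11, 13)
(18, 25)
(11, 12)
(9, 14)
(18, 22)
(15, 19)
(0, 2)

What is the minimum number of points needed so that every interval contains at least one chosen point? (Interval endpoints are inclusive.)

Sort by right endpoint; whenever an interval is uncovered, place a point at its right end.
By right end: [0,2]  [11,12]  [11,13]  [9,14]  [15,19]  [17,20]  [18,22]  [18,25]
[0,2] uncovered → point at 2; [11,12] uncovered → point at 12; [15,19] uncovered → point at 19.
Points: 2, 12, 19 (3 total).

3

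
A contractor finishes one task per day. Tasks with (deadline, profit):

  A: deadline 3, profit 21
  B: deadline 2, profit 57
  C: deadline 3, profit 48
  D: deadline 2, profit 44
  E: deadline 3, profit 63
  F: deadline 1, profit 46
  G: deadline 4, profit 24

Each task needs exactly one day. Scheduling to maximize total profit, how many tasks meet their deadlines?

4

By profit: E(d3,63), B(d2,57), C(d3,48), F(d1,46), D(d2,44), G(d4,24), A(d3,21)
E→slot 3; B→slot 2; C→slot 1; F skipped; D skipped; G→slot 4; A skipped.
4 of 7 scheduled.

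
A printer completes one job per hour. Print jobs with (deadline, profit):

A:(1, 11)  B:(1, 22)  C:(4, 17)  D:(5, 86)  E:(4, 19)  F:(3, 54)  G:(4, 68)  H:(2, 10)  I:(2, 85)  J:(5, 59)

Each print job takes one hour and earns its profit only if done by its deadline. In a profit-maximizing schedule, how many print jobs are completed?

5

Profit order: D=86 I=85 G=68 J=59 F=54 B=22 E=19 C=17 A=11 H=10
Assign: D→slot 5, I→slot 2, G→slot 4, J→slot 3, F→slot 1, B skipped, E skipped, C skipped, A skipped, H skipped.
Slots: [1:F] [2:I] [3:J] [4:G] [5:D]
5 of 10 scheduled.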